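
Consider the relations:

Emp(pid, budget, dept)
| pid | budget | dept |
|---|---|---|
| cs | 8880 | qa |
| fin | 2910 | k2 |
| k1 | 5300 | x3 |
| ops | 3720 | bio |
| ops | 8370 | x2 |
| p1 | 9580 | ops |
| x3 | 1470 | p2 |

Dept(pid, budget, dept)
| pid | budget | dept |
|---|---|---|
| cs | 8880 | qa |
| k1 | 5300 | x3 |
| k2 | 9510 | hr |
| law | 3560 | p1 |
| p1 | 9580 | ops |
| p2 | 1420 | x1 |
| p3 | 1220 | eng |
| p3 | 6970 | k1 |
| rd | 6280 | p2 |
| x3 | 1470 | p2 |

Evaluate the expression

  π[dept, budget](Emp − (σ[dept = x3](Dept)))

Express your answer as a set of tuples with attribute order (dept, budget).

{(bio, 3720), (k2, 2910), (ops, 9580), (p2, 1470), (qa, 8880), (x2, 8370)}

Filtering on dept = x3 leaves {(k1, 5300, x3)}.
Taking the difference: {(cs, 8880, qa), (fin, 2910, k2), (ops, 3720, bio), (ops, 8370, x2), (p1, 9580, ops), (x3, 1470, p2)}
π[dept, budget]: project onto (dept, budget) → {(bio, 3720), (k2, 2910), (ops, 9580), (p2, 1470), (qa, 8880), (x2, 8370)}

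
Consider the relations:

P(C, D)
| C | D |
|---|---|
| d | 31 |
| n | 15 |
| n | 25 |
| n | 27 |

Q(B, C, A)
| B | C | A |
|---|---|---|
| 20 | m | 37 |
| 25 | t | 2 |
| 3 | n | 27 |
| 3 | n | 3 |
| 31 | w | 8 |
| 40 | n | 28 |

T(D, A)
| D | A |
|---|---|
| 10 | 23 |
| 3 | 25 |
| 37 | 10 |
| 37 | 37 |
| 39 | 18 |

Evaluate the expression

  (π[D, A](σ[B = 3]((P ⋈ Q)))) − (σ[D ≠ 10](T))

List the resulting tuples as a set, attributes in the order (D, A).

{(15, 27), (15, 3), (25, 27), (25, 3), (27, 27), (27, 3)}

Natural join on C: {(n, 15, 3, 27), (n, 15, 3, 3), (n, 15, 40, 28), (n, 25, 3, 27), (n, 25, 3, 3), (n, 25, 40, 28), (n, 27, 3, 27), (n, 27, 3, 3), (n, 27, 40, 28)}
σ[B = 3]: keep tuples satisfying B = 3 → {(n, 15, 3, 27), (n, 15, 3, 3), (n, 25, 3, 27), (n, 25, 3, 3), (n, 27, 3, 27), (n, 27, 3, 3)}
Projecting to D, A: {(15, 27), (15, 3), (25, 27), (25, 3), (27, 27), (27, 3)}
σ[D ≠ 10]: keep tuples satisfying D ≠ 10 → {(3, 25), (37, 10), (37, 37), (39, 18)}
Difference: {(15, 27), (15, 3), (25, 27), (25, 3), (27, 27), (27, 3)} with {(3, 25), (37, 10), (37, 37), (39, 18)} → {(15, 27), (15, 3), (25, 27), (25, 3), (27, 27), (27, 3)}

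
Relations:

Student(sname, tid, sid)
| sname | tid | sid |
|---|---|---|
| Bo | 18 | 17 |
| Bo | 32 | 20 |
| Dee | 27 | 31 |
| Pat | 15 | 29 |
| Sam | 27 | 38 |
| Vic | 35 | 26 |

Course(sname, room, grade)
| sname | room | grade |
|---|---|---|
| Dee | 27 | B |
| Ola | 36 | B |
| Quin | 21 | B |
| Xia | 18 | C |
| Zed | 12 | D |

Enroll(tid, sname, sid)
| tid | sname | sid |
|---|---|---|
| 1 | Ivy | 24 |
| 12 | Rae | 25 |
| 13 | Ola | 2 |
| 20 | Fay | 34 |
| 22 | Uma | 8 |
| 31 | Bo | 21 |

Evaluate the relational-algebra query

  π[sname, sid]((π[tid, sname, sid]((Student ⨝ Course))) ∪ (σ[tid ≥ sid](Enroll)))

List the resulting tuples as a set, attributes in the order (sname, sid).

{(Bo, 21), (Dee, 31), (Ola, 2), (Uma, 8)}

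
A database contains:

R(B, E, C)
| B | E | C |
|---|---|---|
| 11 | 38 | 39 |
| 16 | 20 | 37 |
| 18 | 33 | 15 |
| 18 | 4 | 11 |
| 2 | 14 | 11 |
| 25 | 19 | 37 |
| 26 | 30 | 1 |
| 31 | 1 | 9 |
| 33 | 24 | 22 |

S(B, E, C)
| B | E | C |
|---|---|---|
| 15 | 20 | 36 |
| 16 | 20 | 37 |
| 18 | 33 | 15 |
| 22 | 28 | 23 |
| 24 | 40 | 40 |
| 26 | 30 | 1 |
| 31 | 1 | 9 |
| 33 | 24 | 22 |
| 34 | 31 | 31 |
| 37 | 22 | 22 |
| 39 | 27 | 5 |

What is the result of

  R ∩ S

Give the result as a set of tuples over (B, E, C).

{(16, 20, 37), (18, 33, 15), (26, 30, 1), (31, 1, 9), (33, 24, 22)}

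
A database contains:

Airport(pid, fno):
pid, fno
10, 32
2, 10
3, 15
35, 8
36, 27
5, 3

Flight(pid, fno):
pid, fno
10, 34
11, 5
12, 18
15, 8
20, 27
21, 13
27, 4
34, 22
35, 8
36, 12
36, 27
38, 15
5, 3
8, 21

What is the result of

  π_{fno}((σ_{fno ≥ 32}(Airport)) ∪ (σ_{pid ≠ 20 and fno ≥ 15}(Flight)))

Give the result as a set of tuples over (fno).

Filtering on fno ≥ 32 leaves {(10, 32)}.
Filtering on pid ≠ 20 and fno ≥ 15 leaves {(10, 34), (12, 18), (34, 22), (36, 27), (38, 15), (8, 21)}.
Taking the union: {(10, 32), (10, 34), (12, 18), (34, 22), (36, 27), (38, 15), (8, 21)}
π_{fno} gives {15, 18, 21, 22, 27, 32, 34}.

{15, 18, 21, 22, 27, 32, 34}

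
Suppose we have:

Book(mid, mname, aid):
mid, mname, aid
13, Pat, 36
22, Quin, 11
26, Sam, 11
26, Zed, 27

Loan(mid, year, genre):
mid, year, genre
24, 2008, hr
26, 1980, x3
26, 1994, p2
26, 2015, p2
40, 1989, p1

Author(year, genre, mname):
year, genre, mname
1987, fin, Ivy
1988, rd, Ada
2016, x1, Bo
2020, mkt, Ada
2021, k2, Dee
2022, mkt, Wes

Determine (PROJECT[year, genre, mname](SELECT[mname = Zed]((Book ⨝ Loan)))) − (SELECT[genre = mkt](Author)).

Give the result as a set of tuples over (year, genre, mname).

Natural join on mid: {(26, Sam, 11, 1980, x3), (26, Sam, 11, 1994, p2), (26, Sam, 11, 2015, p2), (26, Zed, 27, 1980, x3), (26, Zed, 27, 1994, p2), (26, Zed, 27, 2015, p2)}
σ[mname = Zed]: keep tuples satisfying mname = Zed → {(26, Zed, 27, 1980, x3), (26, Zed, 27, 1994, p2), (26, Zed, 27, 2015, p2)}
π[year, genre, mname]: project onto (year, genre, mname) → {(1980, x3, Zed), (1994, p2, Zed), (2015, p2, Zed)}
σ[genre = mkt]: keep tuples satisfying genre = mkt → {(2020, mkt, Ada), (2022, mkt, Wes)}
Set difference of the two operands is {(1980, x3, Zed), (1994, p2, Zed), (2015, p2, Zed)}.

{(1980, x3, Zed), (1994, p2, Zed), (2015, p2, Zed)}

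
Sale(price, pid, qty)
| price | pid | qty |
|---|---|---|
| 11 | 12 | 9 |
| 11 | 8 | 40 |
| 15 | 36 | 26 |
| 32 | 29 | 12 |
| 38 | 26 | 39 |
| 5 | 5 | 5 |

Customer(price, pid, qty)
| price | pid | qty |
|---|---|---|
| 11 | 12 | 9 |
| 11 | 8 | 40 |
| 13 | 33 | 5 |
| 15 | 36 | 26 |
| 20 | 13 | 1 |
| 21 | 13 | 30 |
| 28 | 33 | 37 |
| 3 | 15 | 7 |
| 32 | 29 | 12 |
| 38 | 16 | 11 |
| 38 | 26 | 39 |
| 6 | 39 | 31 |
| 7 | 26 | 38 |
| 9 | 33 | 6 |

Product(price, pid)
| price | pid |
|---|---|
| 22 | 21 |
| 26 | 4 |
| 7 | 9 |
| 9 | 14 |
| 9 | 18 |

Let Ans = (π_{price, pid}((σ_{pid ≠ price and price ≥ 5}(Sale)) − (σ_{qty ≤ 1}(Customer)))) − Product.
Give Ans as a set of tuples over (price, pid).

Filtering on pid ≠ price and price ≥ 5 leaves {(11, 12, 9), (11, 8, 40), (15, 36, 26), (32, 29, 12), (38, 26, 39)}.
Filtering on qty ≤ 1 leaves {(20, 13, 1)}.
Set difference of the two operands is {(11, 12, 9), (11, 8, 40), (15, 36, 26), (32, 29, 12), (38, 26, 39)}.
π[price, pid]: project onto (price, pid) → {(11, 12), (11, 8), (15, 36), (32, 29), (38, 26)}
Set difference of the two operands is {(11, 12), (11, 8), (15, 36), (32, 29), (38, 26)}.

{(11, 12), (11, 8), (15, 36), (32, 29), (38, 26)}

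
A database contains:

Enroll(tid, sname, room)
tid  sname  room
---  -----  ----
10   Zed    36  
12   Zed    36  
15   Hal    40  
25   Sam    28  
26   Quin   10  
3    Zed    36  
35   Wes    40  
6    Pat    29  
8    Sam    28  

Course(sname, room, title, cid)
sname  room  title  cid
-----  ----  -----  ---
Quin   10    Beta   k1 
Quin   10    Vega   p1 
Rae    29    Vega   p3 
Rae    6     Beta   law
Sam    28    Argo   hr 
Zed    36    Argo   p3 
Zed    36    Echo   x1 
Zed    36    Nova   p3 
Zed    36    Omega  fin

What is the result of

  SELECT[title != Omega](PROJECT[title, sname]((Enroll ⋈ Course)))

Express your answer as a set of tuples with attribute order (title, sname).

{(Argo, Sam), (Argo, Zed), (Beta, Quin), (Echo, Zed), (Nova, Zed), (Vega, Quin)}

Natural join on sname, room: {(10, Zed, 36, Argo, p3), (10, Zed, 36, Echo, x1), (10, Zed, 36, Nova, p3), (10, Zed, 36, Omega, fin), (12, Zed, 36, Argo, p3), (12, Zed, 36, Echo, x1), (12, Zed, 36, Nova, p3), (12, Zed, 36, Omega, fin), (25, Sam, 28, Argo, hr), (26, Quin, 10, Beta, k1), (26, Quin, 10, Vega, p1), (3, Zed, 36, Argo, p3), (3, Zed, 36, Echo, x1), (3, Zed, 36, Nova, p3), (3, Zed, 36, Omega, fin), (8, Sam, 28, Argo, hr)}
Projecting to title, sname (9 duplicate(s) eliminated): {(Argo, Sam), (Argo, Zed), (Beta, Quin), (Echo, Zed), (Nova, Zed), (Omega, Zed), (Vega, Quin)}
Filtering on title != Omega leaves {(Argo, Sam), (Argo, Zed), (Beta, Quin), (Echo, Zed), (Nova, Zed), (Vega, Quin)}.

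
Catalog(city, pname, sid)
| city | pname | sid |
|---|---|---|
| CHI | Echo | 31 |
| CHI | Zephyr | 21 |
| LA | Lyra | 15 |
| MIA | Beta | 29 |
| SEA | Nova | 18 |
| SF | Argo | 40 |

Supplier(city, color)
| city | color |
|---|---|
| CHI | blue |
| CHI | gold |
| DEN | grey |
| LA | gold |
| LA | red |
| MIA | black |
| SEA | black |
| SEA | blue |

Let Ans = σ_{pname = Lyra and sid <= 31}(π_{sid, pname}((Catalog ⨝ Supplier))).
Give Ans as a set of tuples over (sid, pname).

{(15, Lyra)}

Joining Catalog and Supplier on city yields {(CHI, Echo, 31, blue), (CHI, Echo, 31, gold), (CHI, Zephyr, 21, blue), (CHI, Zephyr, 21, gold), (LA, Lyra, 15, gold), (LA, Lyra, 15, red), (MIA, Beta, 29, black), (SEA, Nova, 18, black), (SEA, Nova, 18, blue)}.
π[sid, pname]: project onto (sid, pname) (4 duplicate(s) eliminated) → {(15, Lyra), (18, Nova), (21, Zephyr), (29, Beta), (31, Echo)}
Selection pname = Lyra and sid <= 31: {(15, Lyra)}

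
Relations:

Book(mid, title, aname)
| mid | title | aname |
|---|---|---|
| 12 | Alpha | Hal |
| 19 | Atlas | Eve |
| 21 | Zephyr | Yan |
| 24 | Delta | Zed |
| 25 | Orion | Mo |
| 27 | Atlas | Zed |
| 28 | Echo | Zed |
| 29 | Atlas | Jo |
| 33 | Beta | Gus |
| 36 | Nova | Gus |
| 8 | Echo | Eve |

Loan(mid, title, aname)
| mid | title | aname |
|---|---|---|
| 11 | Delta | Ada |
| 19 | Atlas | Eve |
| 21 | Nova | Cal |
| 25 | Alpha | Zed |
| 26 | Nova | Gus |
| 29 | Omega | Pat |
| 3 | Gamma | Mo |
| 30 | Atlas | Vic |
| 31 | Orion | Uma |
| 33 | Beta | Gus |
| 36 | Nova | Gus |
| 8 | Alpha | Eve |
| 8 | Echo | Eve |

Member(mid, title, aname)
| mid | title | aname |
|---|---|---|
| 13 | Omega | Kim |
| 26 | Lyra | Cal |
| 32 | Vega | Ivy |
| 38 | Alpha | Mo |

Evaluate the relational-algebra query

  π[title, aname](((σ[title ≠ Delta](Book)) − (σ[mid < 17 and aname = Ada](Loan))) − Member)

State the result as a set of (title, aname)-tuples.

Apply σ_{title ≠ Delta}; surviving tuples: {(12, Alpha, Hal), (19, Atlas, Eve), (21, Zephyr, Yan), (25, Orion, Mo), (27, Atlas, Zed), (28, Echo, Zed), (29, Atlas, Jo), (33, Beta, Gus), (36, Nova, Gus), (8, Echo, Eve)}
Apply σ_{mid < 17 and aname = Ada}; surviving tuples: {(11, Delta, Ada)}
Difference: {(12, Alpha, Hal), (19, Atlas, Eve), (21, Zephyr, Yan), (25, Orion, Mo), (27, Atlas, Zed), (28, Echo, Zed), (29, Atlas, Jo), (33, Beta, Gus), (36, Nova, Gus), (8, Echo, Eve)} with {(11, Delta, Ada)} → {(12, Alpha, Hal), (19, Atlas, Eve), (21, Zephyr, Yan), (25, Orion, Mo), (27, Atlas, Zed), (28, Echo, Zed), (29, Atlas, Jo), (33, Beta, Gus), (36, Nova, Gus), (8, Echo, Eve)}
Difference: {(12, Alpha, Hal), (19, Atlas, Eve), (21, Zephyr, Yan), (25, Orion, Mo), (27, Atlas, Zed), (28, Echo, Zed), (29, Atlas, Jo), (33, Beta, Gus), (36, Nova, Gus), (8, Echo, Eve)} with {(13, Omega, Kim), (26, Lyra, Cal), (32, Vega, Ivy), (38, Alpha, Mo)} → {(12, Alpha, Hal), (19, Atlas, Eve), (21, Zephyr, Yan), (25, Orion, Mo), (27, Atlas, Zed), (28, Echo, Zed), (29, Atlas, Jo), (33, Beta, Gus), (36, Nova, Gus), (8, Echo, Eve)}
π_{title, aname} gives {(Alpha, Hal), (Atlas, Eve), (Atlas, Jo), (Atlas, Zed), (Beta, Gus), (Echo, Eve), (Echo, Zed), (Nova, Gus), (Orion, Mo), (Zephyr, Yan)}.

{(Alpha, Hal), (Atlas, Eve), (Atlas, Jo), (Atlas, Zed), (Beta, Gus), (Echo, Eve), (Echo, Zed), (Nova, Gus), (Orion, Mo), (Zephyr, Yan)}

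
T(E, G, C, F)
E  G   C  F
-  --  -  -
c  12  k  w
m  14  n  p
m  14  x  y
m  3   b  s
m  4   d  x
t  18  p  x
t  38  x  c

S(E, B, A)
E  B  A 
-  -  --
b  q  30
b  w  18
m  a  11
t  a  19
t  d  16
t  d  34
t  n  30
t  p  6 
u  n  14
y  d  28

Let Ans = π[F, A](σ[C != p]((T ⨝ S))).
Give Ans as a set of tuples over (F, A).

T ⋈ S (natural join on E): {(m, 14, n, p, a, 11), (m, 14, x, y, a, 11), (m, 3, b, s, a, 11), (m, 4, d, x, a, 11), (t, 18, p, x, a, 19), (t, 18, p, x, d, 16), (t, 18, p, x, d, 34), (t, 18, p, x, n, 30), (t, 18, p, x, p, 6), (t, 38, x, c, a, 19), (t, 38, x, c, d, 16), (t, 38, x, c, d, 34), (t, 38, x, c, n, 30), (t, 38, x, c, p, 6)}
Apply σ_{C != p}; surviving tuples: {(m, 14, n, p, a, 11), (m, 14, x, y, a, 11), (m, 3, b, s, a, 11), (m, 4, d, x, a, 11), (t, 38, x, c, a, 19), (t, 38, x, c, d, 16), (t, 38, x, c, d, 34), (t, 38, x, c, n, 30), (t, 38, x, c, p, 6)}
π[F, A]: project onto (F, A) → {(c, 16), (c, 19), (c, 30), (c, 34), (c, 6), (p, 11), (s, 11), (x, 11), (y, 11)}

{(c, 16), (c, 19), (c, 30), (c, 34), (c, 6), (p, 11), (s, 11), (x, 11), (y, 11)}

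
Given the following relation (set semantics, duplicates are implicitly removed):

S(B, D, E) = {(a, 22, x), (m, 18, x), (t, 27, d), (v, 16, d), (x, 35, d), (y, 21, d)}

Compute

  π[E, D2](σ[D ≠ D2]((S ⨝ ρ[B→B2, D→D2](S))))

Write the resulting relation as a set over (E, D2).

{(d, 16), (d, 21), (d, 27), (d, 35), (x, 18), (x, 22)}

ρ[B→B2, D→D2]: schema becomes (B2, D2, E); tuples unchanged.
Natural join on E: {(a, 22, x, a, 22), (a, 22, x, m, 18), (m, 18, x, a, 22), (m, 18, x, m, 18), (t, 27, d, t, 27), (t, 27, d, v, 16), (t, 27, d, x, 35), (t, 27, d, y, 21), (v, 16, d, t, 27), (v, 16, d, v, 16), (v, 16, d, x, 35), (v, 16, d, y, 21), (x, 35, d, t, 27), (x, 35, d, v, 16), (x, 35, d, x, 35), (x, 35, d, y, 21), (y, 21, d, t, 27), (y, 21, d, v, 16), (y, 21, d, x, 35), (y, 21, d, y, 21)}
Filtering on D ≠ D2 leaves {(a, 22, x, m, 18), (m, 18, x, a, 22), (t, 27, d, v, 16), (t, 27, d, x, 35), (t, 27, d, y, 21), (v, 16, d, t, 27), (v, 16, d, x, 35), (v, 16, d, y, 21), (x, 35, d, t, 27), (x, 35, d, v, 16), (x, 35, d, y, 21), (y, 21, d, t, 27), (y, 21, d, v, 16), (y, 21, d, x, 35)}.
π[E, D2]: project onto (E, D2) (8 duplicate(s) eliminated) → {(d, 16), (d, 21), (d, 27), (d, 35), (x, 18), (x, 22)}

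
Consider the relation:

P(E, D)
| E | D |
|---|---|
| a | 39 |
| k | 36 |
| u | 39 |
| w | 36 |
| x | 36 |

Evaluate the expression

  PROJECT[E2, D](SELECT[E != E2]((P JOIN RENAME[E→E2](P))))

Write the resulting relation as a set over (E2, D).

{(a, 39), (k, 36), (u, 39), (w, 36), (x, 36)}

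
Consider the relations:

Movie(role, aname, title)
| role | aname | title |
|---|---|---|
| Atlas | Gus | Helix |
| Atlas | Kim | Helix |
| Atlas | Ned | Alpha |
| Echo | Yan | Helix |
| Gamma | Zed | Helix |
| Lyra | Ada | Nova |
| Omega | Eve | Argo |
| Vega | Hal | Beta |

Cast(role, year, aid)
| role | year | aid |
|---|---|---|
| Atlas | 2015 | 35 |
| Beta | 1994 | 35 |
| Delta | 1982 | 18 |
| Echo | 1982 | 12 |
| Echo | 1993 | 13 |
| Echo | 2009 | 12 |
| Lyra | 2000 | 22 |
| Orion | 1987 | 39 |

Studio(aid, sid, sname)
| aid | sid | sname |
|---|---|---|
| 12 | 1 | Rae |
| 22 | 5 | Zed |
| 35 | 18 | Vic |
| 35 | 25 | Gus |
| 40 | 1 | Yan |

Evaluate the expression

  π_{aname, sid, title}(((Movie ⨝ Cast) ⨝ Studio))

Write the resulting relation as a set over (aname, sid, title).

{(Ada, 5, Nova), (Gus, 18, Helix), (Gus, 25, Helix), (Kim, 18, Helix), (Kim, 25, Helix), (Ned, 18, Alpha), (Ned, 25, Alpha), (Yan, 1, Helix)}

Natural join on role: {(Atlas, Gus, Helix, 2015, 35), (Atlas, Kim, Helix, 2015, 35), (Atlas, Ned, Alpha, 2015, 35), (Echo, Yan, Helix, 1982, 12), (Echo, Yan, Helix, 1993, 13), (Echo, Yan, Helix, 2009, 12), (Lyra, Ada, Nova, 2000, 22)}
Natural join on aid: {(Atlas, Gus, Helix, 2015, 35, 18, Vic), (Atlas, Gus, Helix, 2015, 35, 25, Gus), (Atlas, Kim, Helix, 2015, 35, 18, Vic), (Atlas, Kim, Helix, 2015, 35, 25, Gus), (Atlas, Ned, Alpha, 2015, 35, 18, Vic), (Atlas, Ned, Alpha, 2015, 35, 25, Gus), (Echo, Yan, Helix, 1982, 12, 1, Rae), (Echo, Yan, Helix, 2009, 12, 1, Rae), (Lyra, Ada, Nova, 2000, 22, 5, Zed)}
π_{aname, sid, title} gives {(Ada, 5, Nova), (Gus, 18, Helix), (Gus, 25, Helix), (Kim, 18, Helix), (Kim, 25, Helix), (Ned, 18, Alpha), (Ned, 25, Alpha), (Yan, 1, Helix)} (1 duplicate(s) eliminated).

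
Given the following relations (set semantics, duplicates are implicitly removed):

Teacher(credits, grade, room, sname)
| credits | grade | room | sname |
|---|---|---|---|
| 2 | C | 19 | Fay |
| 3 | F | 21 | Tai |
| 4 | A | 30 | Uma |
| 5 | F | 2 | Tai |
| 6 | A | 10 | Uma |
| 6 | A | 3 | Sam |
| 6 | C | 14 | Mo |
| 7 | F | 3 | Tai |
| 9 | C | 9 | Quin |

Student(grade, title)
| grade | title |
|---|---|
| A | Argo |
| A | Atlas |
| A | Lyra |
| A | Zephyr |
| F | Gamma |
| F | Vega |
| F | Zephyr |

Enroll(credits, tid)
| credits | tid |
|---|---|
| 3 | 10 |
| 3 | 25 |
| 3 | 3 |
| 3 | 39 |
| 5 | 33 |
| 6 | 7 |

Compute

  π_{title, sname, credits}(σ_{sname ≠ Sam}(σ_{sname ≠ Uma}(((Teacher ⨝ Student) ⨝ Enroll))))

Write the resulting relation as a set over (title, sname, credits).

{(Gamma, Tai, 3), (Gamma, Tai, 5), (Vega, Tai, 3), (Vega, Tai, 5), (Zephyr, Tai, 3), (Zephyr, Tai, 5)}

Natural join on grade: {(3, F, 21, Tai, Gamma), (3, F, 21, Tai, Vega), (3, F, 21, Tai, Zephyr), (4, A, 30, Uma, Argo), (4, A, 30, Uma, Atlas), (4, A, 30, Uma, Lyra), (4, A, 30, Uma, Zephyr), (5, F, 2, Tai, Gamma), (5, F, 2, Tai, Vega), (5, F, 2, Tai, Zephyr), (6, A, 10, Uma, Argo), (6, A, 10, Uma, Atlas), (6, A, 10, Uma, Lyra), (6, A, 10, Uma, Zephyr), (6, A, 3, Sam, Argo), (6, A, 3, Sam, Atlas), (6, A, 3, Sam, Lyra), (6, A, 3, Sam, Zephyr), (7, F, 3, Tai, Gamma), (7, F, 3, Tai, Vega), (7, F, 3, Tai, Zephyr)}
Natural join on credits: {(3, F, 21, Tai, Gamma, 10), (3, F, 21, Tai, Gamma, 25), (3, F, 21, Tai, Gamma, 3), (3, F, 21, Tai, Gamma, 39), (3, F, 21, Tai, Vega, 10), (3, F, 21, Tai, Vega, 25), (3, F, 21, Tai, Vega, 3), (3, F, 21, Tai, Vega, 39), (3, F, 21, Tai, Zephyr, 10), (3, F, 21, Tai, Zephyr, 25), (3, F, 21, Tai, Zephyr, 3), (3, F, 21, Tai, Zephyr, 39), (5, F, 2, Tai, Gamma, 33), (5, F, 2, Tai, Vega, 33), (5, F, 2, Tai, Zephyr, 33), (6, A, 10, Uma, Argo, 7), (6, A, 10, Uma, Atlas, 7), (6, A, 10, Uma, Lyra, 7), (6, A, 10, Uma, Zephyr, 7), (6, A, 3, Sam, Argo, 7), (6, A, 3, Sam, Atlas, 7), (6, A, 3, Sam, Lyra, 7), (6, A, 3, Sam, Zephyr, 7)}
σ[sname ≠ Uma]: keep tuples satisfying sname ≠ Uma → {(3, F, 21, Tai, Gamma, 10), (3, F, 21, Tai, Gamma, 25), (3, F, 21, Tai, Gamma, 3), (3, F, 21, Tai, Gamma, 39), (3, F, 21, Tai, Vega, 10), (3, F, 21, Tai, Vega, 25), (3, F, 21, Tai, Vega, 3), (3, F, 21, Tai, Vega, 39), (3, F, 21, Tai, Zephyr, 10), (3, F, 21, Tai, Zephyr, 25), (3, F, 21, Tai, Zephyr, 3), (3, F, 21, Tai, Zephyr, 39), (5, F, 2, Tai, Gamma, 33), (5, F, 2, Tai, Vega, 33), (5, F, 2, Tai, Zephyr, 33), (6, A, 3, Sam, Argo, 7), (6, A, 3, Sam, Atlas, 7), (6, A, 3, Sam, Lyra, 7), (6, A, 3, Sam, Zephyr, 7)}
σ[sname ≠ Sam]: keep tuples satisfying sname ≠ Sam → {(3, F, 21, Tai, Gamma, 10), (3, F, 21, Tai, Gamma, 25), (3, F, 21, Tai, Gamma, 3), (3, F, 21, Tai, Gamma, 39), (3, F, 21, Tai, Vega, 10), (3, F, 21, Tai, Vega, 25), (3, F, 21, Tai, Vega, 3), (3, F, 21, Tai, Vega, 39), (3, F, 21, Tai, Zephyr, 10), (3, F, 21, Tai, Zephyr, 25), (3, F, 21, Tai, Zephyr, 3), (3, F, 21, Tai, Zephyr, 39), (5, F, 2, Tai, Gamma, 33), (5, F, 2, Tai, Vega, 33), (5, F, 2, Tai, Zephyr, 33)}
π[title, sname, credits]: project onto (title, sname, credits) (9 duplicate(s) eliminated) → {(Gamma, Tai, 3), (Gamma, Tai, 5), (Vega, Tai, 3), (Vega, Tai, 5), (Zephyr, Tai, 3), (Zephyr, Tai, 5)}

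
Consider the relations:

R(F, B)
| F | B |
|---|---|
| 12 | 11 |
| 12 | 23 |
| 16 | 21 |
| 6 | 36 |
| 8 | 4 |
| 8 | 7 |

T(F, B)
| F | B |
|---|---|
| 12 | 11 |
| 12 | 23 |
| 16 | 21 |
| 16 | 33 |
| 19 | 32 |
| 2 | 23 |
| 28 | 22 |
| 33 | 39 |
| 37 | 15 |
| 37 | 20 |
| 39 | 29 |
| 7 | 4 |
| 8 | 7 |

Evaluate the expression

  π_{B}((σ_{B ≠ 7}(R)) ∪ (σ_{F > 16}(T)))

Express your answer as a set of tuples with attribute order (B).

Selection B ≠ 7: {(12, 11), (12, 23), (16, 21), (6, 36), (8, 4)}
Selection F > 16: {(19, 32), (28, 22), (33, 39), (37, 15), (37, 20), (39, 29)}
Union: {(12, 11), (12, 23), (16, 21), (6, 36), (8, 4)} with {(19, 32), (28, 22), (33, 39), (37, 15), (37, 20), (39, 29)} → {(12, 11), (12, 23), (16, 21), (19, 32), (28, 22), (33, 39), (37, 15), (37, 20), (39, 29), (6, 36), (8, 4)}
π[B]: project onto (B) → {11, 15, 20, 21, 22, 23, 29, 32, 36, 39, 4}

{11, 15, 20, 21, 22, 23, 29, 32, 36, 39, 4}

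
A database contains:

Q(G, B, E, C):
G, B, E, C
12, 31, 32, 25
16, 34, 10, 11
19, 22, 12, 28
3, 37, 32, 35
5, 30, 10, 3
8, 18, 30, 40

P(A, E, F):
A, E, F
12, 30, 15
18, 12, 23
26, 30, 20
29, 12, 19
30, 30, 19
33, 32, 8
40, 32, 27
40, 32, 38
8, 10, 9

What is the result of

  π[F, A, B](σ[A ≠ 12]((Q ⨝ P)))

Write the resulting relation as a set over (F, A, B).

Joining Q and P on E yields {(12, 31, 32, 25, 33, 8), (12, 31, 32, 25, 40, 27), (12, 31, 32, 25, 40, 38), (16, 34, 10, 11, 8, 9), (19, 22, 12, 28, 18, 23), (19, 22, 12, 28, 29, 19), (3, 37, 32, 35, 33, 8), (3, 37, 32, 35, 40, 27), (3, 37, 32, 35, 40, 38), (5, 30, 10, 3, 8, 9), (8, 18, 30, 40, 12, 15), (8, 18, 30, 40, 26, 20), (8, 18, 30, 40, 30, 19)}.
σ[A ≠ 12]: keep tuples satisfying A ≠ 12 → {(12, 31, 32, 25, 33, 8), (12, 31, 32, 25, 40, 27), (12, 31, 32, 25, 40, 38), (16, 34, 10, 11, 8, 9), (19, 22, 12, 28, 18, 23), (19, 22, 12, 28, 29, 19), (3, 37, 32, 35, 33, 8), (3, 37, 32, 35, 40, 27), (3, 37, 32, 35, 40, 38), (5, 30, 10, 3, 8, 9), (8, 18, 30, 40, 26, 20), (8, 18, 30, 40, 30, 19)}
π_{F, A, B} gives {(19, 29, 22), (19, 30, 18), (20, 26, 18), (23, 18, 22), (27, 40, 31), (27, 40, 37), (38, 40, 31), (38, 40, 37), (8, 33, 31), (8, 33, 37), (9, 8, 30), (9, 8, 34)}.

{(19, 29, 22), (19, 30, 18), (20, 26, 18), (23, 18, 22), (27, 40, 31), (27, 40, 37), (38, 40, 31), (38, 40, 37), (8, 33, 31), (8, 33, 37), (9, 8, 30), (9, 8, 34)}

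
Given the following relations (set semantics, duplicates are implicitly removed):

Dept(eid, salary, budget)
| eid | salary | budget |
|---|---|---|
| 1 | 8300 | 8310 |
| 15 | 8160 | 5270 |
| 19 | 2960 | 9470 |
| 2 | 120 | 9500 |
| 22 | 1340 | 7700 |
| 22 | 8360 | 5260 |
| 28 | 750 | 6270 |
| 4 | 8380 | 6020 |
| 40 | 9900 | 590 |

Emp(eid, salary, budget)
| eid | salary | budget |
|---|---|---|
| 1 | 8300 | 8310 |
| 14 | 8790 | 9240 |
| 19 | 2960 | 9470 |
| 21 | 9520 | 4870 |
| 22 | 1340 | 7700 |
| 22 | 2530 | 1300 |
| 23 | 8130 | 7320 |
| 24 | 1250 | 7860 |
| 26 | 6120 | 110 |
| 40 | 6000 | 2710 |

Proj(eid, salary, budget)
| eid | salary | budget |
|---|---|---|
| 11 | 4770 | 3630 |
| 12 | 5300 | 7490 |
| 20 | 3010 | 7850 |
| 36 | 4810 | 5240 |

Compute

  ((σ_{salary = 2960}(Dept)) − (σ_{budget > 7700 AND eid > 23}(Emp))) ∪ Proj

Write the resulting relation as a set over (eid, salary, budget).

{(11, 4770, 3630), (12, 5300, 7490), (19, 2960, 9470), (20, 3010, 7850), (36, 4810, 5240)}

Filtering on salary = 2960 leaves {(19, 2960, 9470)}.
Filtering on budget > 7700 AND eid > 23 leaves {(24, 1250, 7860)}.
Taking the difference: {(19, 2960, 9470)}
Taking the union: {(11, 4770, 3630), (12, 5300, 7490), (19, 2960, 9470), (20, 3010, 7850), (36, 4810, 5240)}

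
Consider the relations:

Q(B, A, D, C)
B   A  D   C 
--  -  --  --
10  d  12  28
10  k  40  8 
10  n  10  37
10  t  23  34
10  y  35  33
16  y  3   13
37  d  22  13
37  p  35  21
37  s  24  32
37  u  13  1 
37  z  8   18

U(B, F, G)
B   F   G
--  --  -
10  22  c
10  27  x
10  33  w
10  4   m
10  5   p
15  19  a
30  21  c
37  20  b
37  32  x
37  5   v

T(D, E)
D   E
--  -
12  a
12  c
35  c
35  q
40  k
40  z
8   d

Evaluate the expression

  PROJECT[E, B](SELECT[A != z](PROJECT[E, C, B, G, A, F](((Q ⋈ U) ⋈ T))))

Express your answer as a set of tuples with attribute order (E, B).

{(a, 10), (c, 10), (c, 37), (k, 10), (q, 10), (q, 37), (z, 10)}

Joining Q and U on B yields {(10, d, 12, 28, 22, c), (10, d, 12, 28, 27, x), (10, d, 12, 28, 33, w), (10, d, 12, 28, 4, m), (10, d, 12, 28, 5, p), (10, k, 40, 8, 22, c), (10, k, 40, 8, 27, x), (10, k, 40, 8, 33, w), (10, k, 40, 8, 4, m), (10, k, 40, 8, 5, p), (10, n, 10, 37, 22, c), (10, n, 10, 37, 27, x), (10, n, 10, 37, 33, w), (10, n, 10, 37, 4, m), (10, n, 10, 37, 5, p), (10, t, 23, 34, 22, c), (10, t, 23, 34, 27, x), (10, t, 23, 34, 33, w), (10, t, 23, 34, 4, m), (10, t, 23, 34, 5, p), (10, y, 35, 33, 22, c), (10, y, 35, 33, 27, x), (10, y, 35, 33, 33, w), (10, y, 35, 33, 4, m), (10, y, 35, 33, 5, p), (37, d, 22, 13, 20, b), (37, d, 22, 13, 32, x), (37, d, 22, 13, 5, v), (37, p, 35, 21, 20, b), (37, p, 35, 21, 32, x), (37, p, 35, 21, 5, v), (37, s, 24, 32, 20, b), (37, s, 24, 32, 32, x), (37, s, 24, 32, 5, v), (37, u, 13, 1, 20, b), (37, u, 13, 1, 32, x), (37, u, 13, 1, 5, v), (37, z, 8, 18, 20, b), (37, z, 8, 18, 32, x), (37, z, 8, 18, 5, v)}.
Joining (Q ⋈ U) and T on D yields {(10, d, 12, 28, 22, c, a), (10, d, 12, 28, 22, c, c), (10, d, 12, 28, 27, x, a), (10, d, 12, 28, 27, x, c), (10, d, 12, 28, 33, w, a), (10, d, 12, 28, 33, w, c), (10, d, 12, 28, 4, m, a), (10, d, 12, 28, 4, m, c), (10, d, 12, 28, 5, p, a), (10, d, 12, 28, 5, p, c), (10, k, 40, 8, 22, c, k), (10, k, 40, 8, 22, c, z), (10, k, 40, 8, 27, x, k), (10, k, 40, 8, 27, x, z), (10, k, 40, 8, 33, w, k), (10, k, 40, 8, 33, w, z), (10, k, 40, 8, 4, m, k), (10, k, 40, 8, 4, m, z), (10, k, 40, 8, 5, p, k), (10, k, 40, 8, 5, p, z), (10, y, 35, 33, 22, c, c), (10, y, 35, 33, 22, c, q), (10, y, 35, 33, 27, x, c), (10, y, 35, 33, 27, x, q), (10, y, 35, 33, 33, w, c), (10, y, 35, 33, 33, w, q), (10, y, 35, 33, 4, m, c), (10, y, 35, 33, 4, m, q), (10, y, 35, 33, 5, p, c), (10, y, 35, 33, 5, p, q), (37, p, 35, 21, 20, b, c), (37, p, 35, 21, 20, b, q), (37, p, 35, 21, 32, x, c), (37, p, 35, 21, 32, x, q), (37, p, 35, 21, 5, v, c), (37, p, 35, 21, 5, v, q), (37, z, 8, 18, 20, b, d), (37, z, 8, 18, 32, x, d), (37, z, 8, 18, 5, v, d)}.
π[E, C, B, G, A, F]: project onto (E, C, B, G, A, F) → {(a, 28, 10, c, d, 22), (a, 28, 10, m, d, 4), (a, 28, 10, p, d, 5), (a, 28, 10, w, d, 33), (a, 28, 10, x, d, 27), (c, 21, 37, b, p, 20), (c, 21, 37, v, p, 5), (c, 21, 37, x, p, 32), (c, 28, 10, c, d, 22), (c, 28, 10, m, d, 4), (c, 28, 10, p, d, 5), (c, 28, 10, w, d, 33), (c, 28, 10, x, d, 27), (c, 33, 10, c, y, 22), (c, 33, 10, m, y, 4), (c, 33, 10, p, y, 5), (c, 33, 10, w, y, 33), (c, 33, 10, x, y, 27), (d, 18, 37, b, z, 20), (d, 18, 37, v, z, 5), (d, 18, 37, x, z, 32), (k, 8, 10, c, k, 22), (k, 8, 10, m, k, 4), (k, 8, 10, p, k, 5), (k, 8, 10, w, k, 33), (k, 8, 10, x, k, 27), (q, 21, 37, b, p, 20), (q, 21, 37, v, p, 5), (q, 21, 37, x, p, 32), (q, 33, 10, c, y, 22), (q, 33, 10, m, y, 4), (q, 33, 10, p, y, 5), (q, 33, 10, w, y, 33), (q, 33, 10, x, y, 27), (z, 8, 10, c, k, 22), (z, 8, 10, m, k, 4), (z, 8, 10, p, k, 5), (z, 8, 10, w, k, 33), (z, 8, 10, x, k, 27)}
Filtering on A != z leaves {(a, 28, 10, c, d, 22), (a, 28, 10, m, d, 4), (a, 28, 10, p, d, 5), (a, 28, 10, w, d, 33), (a, 28, 10, x, d, 27), (c, 21, 37, b, p, 20), (c, 21, 37, v, p, 5), (c, 21, 37, x, p, 32), (c, 28, 10, c, d, 22), (c, 28, 10, m, d, 4), (c, 28, 10, p, d, 5), (c, 28, 10, w, d, 33), (c, 28, 10, x, d, 27), (c, 33, 10, c, y, 22), (c, 33, 10, m, y, 4), (c, 33, 10, p, y, 5), (c, 33, 10, w, y, 33), (c, 33, 10, x, y, 27), (k, 8, 10, c, k, 22), (k, 8, 10, m, k, 4), (k, 8, 10, p, k, 5), (k, 8, 10, w, k, 33), (k, 8, 10, x, k, 27), (q, 21, 37, b, p, 20), (q, 21, 37, v, p, 5), (q, 21, 37, x, p, 32), (q, 33, 10, c, y, 22), (q, 33, 10, m, y, 4), (q, 33, 10, p, y, 5), (q, 33, 10, w, y, 33), (q, 33, 10, x, y, 27), (z, 8, 10, c, k, 22), (z, 8, 10, m, k, 4), (z, 8, 10, p, k, 5), (z, 8, 10, w, k, 33), (z, 8, 10, x, k, 27)}.
π[E, B]: project onto (E, B) (29 duplicate(s) eliminated) → {(a, 10), (c, 10), (c, 37), (k, 10), (q, 10), (q, 37), (z, 10)}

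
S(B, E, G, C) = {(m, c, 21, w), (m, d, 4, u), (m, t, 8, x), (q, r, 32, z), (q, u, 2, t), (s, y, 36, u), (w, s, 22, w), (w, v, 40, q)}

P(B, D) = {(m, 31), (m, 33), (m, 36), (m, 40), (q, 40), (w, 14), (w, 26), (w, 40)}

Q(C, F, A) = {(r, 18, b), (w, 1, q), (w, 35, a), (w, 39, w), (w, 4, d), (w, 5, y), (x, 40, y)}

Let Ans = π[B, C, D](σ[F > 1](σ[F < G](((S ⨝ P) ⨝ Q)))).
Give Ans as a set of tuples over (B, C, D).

S ⋈ P (natural join on B): {(m, c, 21, w, 31), (m, c, 21, w, 33), (m, c, 21, w, 36), (m, c, 21, w, 40), (m, d, 4, u, 31), (m, d, 4, u, 33), (m, d, 4, u, 36), (m, d, 4, u, 40), (m, t, 8, x, 31), (m, t, 8, x, 33), (m, t, 8, x, 36), (m, t, 8, x, 40), (q, r, 32, z, 40), (q, u, 2, t, 40), (w, s, 22, w, 14), (w, s, 22, w, 26), (w, s, 22, w, 40), (w, v, 40, q, 14), (w, v, 40, q, 26), (w, v, 40, q, 40)}
(S ⨝ P) ⋈ Q (natural join on C): {(m, c, 21, w, 31, 1, q), (m, c, 21, w, 31, 35, a), (m, c, 21, w, 31, 39, w), (m, c, 21, w, 31, 4, d), (m, c, 21, w, 31, 5, y), (m, c, 21, w, 33, 1, q), (m, c, 21, w, 33, 35, a), (m, c, 21, w, 33, 39, w), (m, c, 21, w, 33, 4, d), (m, c, 21, w, 33, 5, y), (m, c, 21, w, 36, 1, q), (m, c, 21, w, 36, 35, a), (m, c, 21, w, 36, 39, w), (m, c, 21, w, 36, 4, d), (m, c, 21, w, 36, 5, y), (m, c, 21, w, 40, 1, q), (m, c, 21, w, 40, 35, a), (m, c, 21, w, 40, 39, w), (m, c, 21, w, 40, 4, d), (m, c, 21, w, 40, 5, y), (m, t, 8, x, 31, 40, y), (m, t, 8, x, 33, 40, y), (m, t, 8, x, 36, 40, y), (m, t, 8, x, 40, 40, y), (w, s, 22, w, 14, 1, q), (w, s, 22, w, 14, 35, a), (w, s, 22, w, 14, 39, w), (w, s, 22, w, 14, 4, d), (w, s, 22, w, 14, 5, y), (w, s, 22, w, 26, 1, q), (w, s, 22, w, 26, 35, a), (w, s, 22, w, 26, 39, w), (w, s, 22, w, 26, 4, d), (w, s, 22, w, 26, 5, y), (w, s, 22, w, 40, 1, q), (w, s, 22, w, 40, 35, a), (w, s, 22, w, 40, 39, w), (w, s, 22, w, 40, 4, d), (w, s, 22, w, 40, 5, y)}
Apply σ_{F < G}; surviving tuples: {(m, c, 21, w, 31, 1, q), (m, c, 21, w, 31, 4, d), (m, c, 21, w, 31, 5, y), (m, c, 21, w, 33, 1, q), (m, c, 21, w, 33, 4, d), (m, c, 21, w, 33, 5, y), (m, c, 21, w, 36, 1, q), (m, c, 21, w, 36, 4, d), (m, c, 21, w, 36, 5, y), (m, c, 21, w, 40, 1, q), (m, c, 21, w, 40, 4, d), (m, c, 21, w, 40, 5, y), (w, s, 22, w, 14, 1, q), (w, s, 22, w, 14, 4, d), (w, s, 22, w, 14, 5, y), (w, s, 22, w, 26, 1, q), (w, s, 22, w, 26, 4, d), (w, s, 22, w, 26, 5, y), (w, s, 22, w, 40, 1, q), (w, s, 22, w, 40, 4, d), (w, s, 22, w, 40, 5, y)}
Apply σ_{F > 1}; surviving tuples: {(m, c, 21, w, 31, 4, d), (m, c, 21, w, 31, 5, y), (m, c, 21, w, 33, 4, d), (m, c, 21, w, 33, 5, y), (m, c, 21, w, 36, 4, d), (m, c, 21, w, 36, 5, y), (m, c, 21, w, 40, 4, d), (m, c, 21, w, 40, 5, y), (w, s, 22, w, 14, 4, d), (w, s, 22, w, 14, 5, y), (w, s, 22, w, 26, 4, d), (w, s, 22, w, 26, 5, y), (w, s, 22, w, 40, 4, d), (w, s, 22, w, 40, 5, y)}
Projecting to B, C, D (7 duplicate(s) eliminated): {(m, w, 31), (m, w, 33), (m, w, 36), (m, w, 40), (w, w, 14), (w, w, 26), (w, w, 40)}

{(m, w, 31), (m, w, 33), (m, w, 36), (m, w, 40), (w, w, 14), (w, w, 26), (w, w, 40)}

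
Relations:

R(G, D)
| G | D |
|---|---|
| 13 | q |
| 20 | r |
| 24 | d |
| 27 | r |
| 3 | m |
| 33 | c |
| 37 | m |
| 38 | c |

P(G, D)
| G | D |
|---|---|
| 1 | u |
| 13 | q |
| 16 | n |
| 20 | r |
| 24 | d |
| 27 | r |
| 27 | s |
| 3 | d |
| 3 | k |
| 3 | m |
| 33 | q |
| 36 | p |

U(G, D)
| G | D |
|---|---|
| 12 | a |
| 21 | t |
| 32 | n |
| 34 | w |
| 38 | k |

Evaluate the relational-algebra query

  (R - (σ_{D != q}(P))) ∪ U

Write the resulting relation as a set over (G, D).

{(12, a), (13, q), (21, t), (32, n), (33, c), (34, w), (37, m), (38, c), (38, k)}

σ[D != q]: keep tuples satisfying D != q → {(1, u), (16, n), (20, r), (24, d), (27, r), (27, s), (3, d), (3, k), (3, m), (36, p)}
Difference: {(13, q), (20, r), (24, d), (27, r), (3, m), (33, c), (37, m), (38, c)} with {(1, u), (16, n), (20, r), (24, d), (27, r), (27, s), (3, d), (3, k), (3, m), (36, p)} → {(13, q), (33, c), (37, m), (38, c)}
Union: {(13, q), (33, c), (37, m), (38, c)} with {(12, a), (21, t), (32, n), (34, w), (38, k)} → {(12, a), (13, q), (21, t), (32, n), (33, c), (34, w), (37, m), (38, c), (38, k)}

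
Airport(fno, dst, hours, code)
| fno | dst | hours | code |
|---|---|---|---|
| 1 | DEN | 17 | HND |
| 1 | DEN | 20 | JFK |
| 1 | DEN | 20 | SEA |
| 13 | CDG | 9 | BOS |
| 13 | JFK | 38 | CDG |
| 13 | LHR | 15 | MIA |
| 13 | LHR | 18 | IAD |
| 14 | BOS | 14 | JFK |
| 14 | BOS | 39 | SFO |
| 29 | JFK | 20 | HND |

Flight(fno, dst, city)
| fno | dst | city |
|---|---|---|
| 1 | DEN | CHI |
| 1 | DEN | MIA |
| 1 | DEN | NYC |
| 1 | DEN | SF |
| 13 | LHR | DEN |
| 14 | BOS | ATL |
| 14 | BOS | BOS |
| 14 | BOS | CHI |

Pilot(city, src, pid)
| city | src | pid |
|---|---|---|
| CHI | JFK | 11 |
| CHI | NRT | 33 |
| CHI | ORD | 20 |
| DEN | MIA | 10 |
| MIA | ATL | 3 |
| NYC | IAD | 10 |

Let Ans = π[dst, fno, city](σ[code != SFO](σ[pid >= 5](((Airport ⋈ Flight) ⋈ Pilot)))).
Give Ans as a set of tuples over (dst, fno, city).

Natural join on fno, dst: {(1, DEN, 17, HND, CHI), (1, DEN, 17, HND, MIA), (1, DEN, 17, HND, NYC), (1, DEN, 17, HND, SF), (1, DEN, 20, JFK, CHI), (1, DEN, 20, JFK, MIA), (1, DEN, 20, JFK, NYC), (1, DEN, 20, JFK, SF), (1, DEN, 20, SEA, CHI), (1, DEN, 20, SEA, MIA), (1, DEN, 20, SEA, NYC), (1, DEN, 20, SEA, SF), (13, LHR, 15, MIA, DEN), (13, LHR, 18, IAD, DEN), (14, BOS, 14, JFK, ATL), (14, BOS, 14, JFK, BOS), (14, BOS, 14, JFK, CHI), (14, BOS, 39, SFO, ATL), (14, BOS, 39, SFO, BOS), (14, BOS, 39, SFO, CHI)}
Natural join on city: {(1, DEN, 17, HND, CHI, JFK, 11), (1, DEN, 17, HND, CHI, NRT, 33), (1, DEN, 17, HND, CHI, ORD, 20), (1, DEN, 17, HND, MIA, ATL, 3), (1, DEN, 17, HND, NYC, IAD, 10), (1, DEN, 20, JFK, CHI, JFK, 11), (1, DEN, 20, JFK, CHI, NRT, 33), (1, DEN, 20, JFK, CHI, ORD, 20), (1, DEN, 20, JFK, MIA, ATL, 3), (1, DEN, 20, JFK, NYC, IAD, 10), (1, DEN, 20, SEA, CHI, JFK, 11), (1, DEN, 20, SEA, CHI, NRT, 33), (1, DEN, 20, SEA, CHI, ORD, 20), (1, DEN, 20, SEA, MIA, ATL, 3), (1, DEN, 20, SEA, NYC, IAD, 10), (13, LHR, 15, MIA, DEN, MIA, 10), (13, LHR, 18, IAD, DEN, MIA, 10), (14, BOS, 14, JFK, CHI, JFK, 11), (14, BOS, 14, JFK, CHI, NRT, 33), (14, BOS, 14, JFK, CHI, ORD, 20), (14, BOS, 39, SFO, CHI, JFK, 11), (14, BOS, 39, SFO, CHI, NRT, 33), (14, BOS, 39, SFO, CHI, ORD, 20)}
Apply σ_{pid >= 5}; surviving tuples: {(1, DEN, 17, HND, CHI, JFK, 11), (1, DEN, 17, HND, CHI, NRT, 33), (1, DEN, 17, HND, CHI, ORD, 20), (1, DEN, 17, HND, NYC, IAD, 10), (1, DEN, 20, JFK, CHI, JFK, 11), (1, DEN, 20, JFK, CHI, NRT, 33), (1, DEN, 20, JFK, CHI, ORD, 20), (1, DEN, 20, JFK, NYC, IAD, 10), (1, DEN, 20, SEA, CHI, JFK, 11), (1, DEN, 20, SEA, CHI, NRT, 33), (1, DEN, 20, SEA, CHI, ORD, 20), (1, DEN, 20, SEA, NYC, IAD, 10), (13, LHR, 15, MIA, DEN, MIA, 10), (13, LHR, 18, IAD, DEN, MIA, 10), (14, BOS, 14, JFK, CHI, JFK, 11), (14, BOS, 14, JFK, CHI, NRT, 33), (14, BOS, 14, JFK, CHI, ORD, 20), (14, BOS, 39, SFO, CHI, JFK, 11), (14, BOS, 39, SFO, CHI, NRT, 33), (14, BOS, 39, SFO, CHI, ORD, 20)}
Apply σ_{code != SFO}; surviving tuples: {(1, DEN, 17, HND, CHI, JFK, 11), (1, DEN, 17, HND, CHI, NRT, 33), (1, DEN, 17, HND, CHI, ORD, 20), (1, DEN, 17, HND, NYC, IAD, 10), (1, DEN, 20, JFK, CHI, JFK, 11), (1, DEN, 20, JFK, CHI, NRT, 33), (1, DEN, 20, JFK, CHI, ORD, 20), (1, DEN, 20, JFK, NYC, IAD, 10), (1, DEN, 20, SEA, CHI, JFK, 11), (1, DEN, 20, SEA, CHI, NRT, 33), (1, DEN, 20, SEA, CHI, ORD, 20), (1, DEN, 20, SEA, NYC, IAD, 10), (13, LHR, 15, MIA, DEN, MIA, 10), (13, LHR, 18, IAD, DEN, MIA, 10), (14, BOS, 14, JFK, CHI, JFK, 11), (14, BOS, 14, JFK, CHI, NRT, 33), (14, BOS, 14, JFK, CHI, ORD, 20)}
Keep only column(s) dst, fno, city (13 duplicate(s) eliminated): {(BOS, 14, CHI), (DEN, 1, CHI), (DEN, 1, NYC), (LHR, 13, DEN)}

{(BOS, 14, CHI), (DEN, 1, CHI), (DEN, 1, NYC), (LHR, 13, DEN)}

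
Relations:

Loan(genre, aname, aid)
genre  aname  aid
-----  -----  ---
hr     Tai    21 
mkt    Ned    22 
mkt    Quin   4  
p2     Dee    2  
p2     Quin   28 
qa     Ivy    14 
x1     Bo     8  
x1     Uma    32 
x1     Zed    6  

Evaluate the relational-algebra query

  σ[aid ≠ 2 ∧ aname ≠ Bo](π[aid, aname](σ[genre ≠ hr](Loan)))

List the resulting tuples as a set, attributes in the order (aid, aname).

{(14, Ivy), (22, Ned), (28, Quin), (32, Uma), (4, Quin), (6, Zed)}

σ[genre ≠ hr]: keep tuples satisfying genre ≠ hr → {(mkt, Ned, 22), (mkt, Quin, 4), (p2, Dee, 2), (p2, Quin, 28), (qa, Ivy, 14), (x1, Bo, 8), (x1, Uma, 32), (x1, Zed, 6)}
π_{aid, aname} gives {(14, Ivy), (2, Dee), (22, Ned), (28, Quin), (32, Uma), (4, Quin), (6, Zed), (8, Bo)}.
σ[aid ≠ 2 ∧ aname ≠ Bo]: keep tuples satisfying aid ≠ 2 ∧ aname ≠ Bo → {(14, Ivy), (22, Ned), (28, Quin), (32, Uma), (4, Quin), (6, Zed)}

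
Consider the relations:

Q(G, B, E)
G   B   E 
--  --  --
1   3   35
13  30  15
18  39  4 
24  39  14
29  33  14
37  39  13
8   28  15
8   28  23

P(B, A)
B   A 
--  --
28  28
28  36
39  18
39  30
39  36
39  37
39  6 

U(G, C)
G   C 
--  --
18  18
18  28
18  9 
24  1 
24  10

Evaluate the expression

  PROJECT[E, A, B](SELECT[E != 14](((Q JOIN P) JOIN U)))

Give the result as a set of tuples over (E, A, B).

Joining Q and P on B yields {(18, 39, 4, 18), (18, 39, 4, 30), (18, 39, 4, 36), (18, 39, 4, 37), (18, 39, 4, 6), (24, 39, 14, 18), (24, 39, 14, 30), (24, 39, 14, 36), (24, 39, 14, 37), (24, 39, 14, 6), (37, 39, 13, 18), (37, 39, 13, 30), (37, 39, 13, 36), (37, 39, 13, 37), (37, 39, 13, 6), (8, 28, 15, 28), (8, 28, 15, 36), (8, 28, 23, 28), (8, 28, 23, 36)}.
Joining (Q JOIN P) and U on G yields {(18, 39, 4, 18, 18), (18, 39, 4, 18, 28), (18, 39, 4, 18, 9), (18, 39, 4, 30, 18), (18, 39, 4, 30, 28), (18, 39, 4, 30, 9), (18, 39, 4, 36, 18), (18, 39, 4, 36, 28), (18, 39, 4, 36, 9), (18, 39, 4, 37, 18), (18, 39, 4, 37, 28), (18, 39, 4, 37, 9), (18, 39, 4, 6, 18), (18, 39, 4, 6, 28), (18, 39, 4, 6, 9), (24, 39, 14, 18, 1), (24, 39, 14, 18, 10), (24, 39, 14, 30, 1), (24, 39, 14, 30, 10), (24, 39, 14, 36, 1), (24, 39, 14, 36, 10), (24, 39, 14, 37, 1), (24, 39, 14, 37, 10), (24, 39, 14, 6, 1), (24, 39, 14, 6, 10)}.
Apply σ_{E != 14}; surviving tuples: {(18, 39, 4, 18, 18), (18, 39, 4, 18, 28), (18, 39, 4, 18, 9), (18, 39, 4, 30, 18), (18, 39, 4, 30, 28), (18, 39, 4, 30, 9), (18, 39, 4, 36, 18), (18, 39, 4, 36, 28), (18, 39, 4, 36, 9), (18, 39, 4, 37, 18), (18, 39, 4, 37, 28), (18, 39, 4, 37, 9), (18, 39, 4, 6, 18), (18, 39, 4, 6, 28), (18, 39, 4, 6, 9)}
Projecting to E, A, B (10 duplicate(s) eliminated): {(4, 18, 39), (4, 30, 39), (4, 36, 39), (4, 37, 39), (4, 6, 39)}

{(4, 18, 39), (4, 30, 39), (4, 36, 39), (4, 37, 39), (4, 6, 39)}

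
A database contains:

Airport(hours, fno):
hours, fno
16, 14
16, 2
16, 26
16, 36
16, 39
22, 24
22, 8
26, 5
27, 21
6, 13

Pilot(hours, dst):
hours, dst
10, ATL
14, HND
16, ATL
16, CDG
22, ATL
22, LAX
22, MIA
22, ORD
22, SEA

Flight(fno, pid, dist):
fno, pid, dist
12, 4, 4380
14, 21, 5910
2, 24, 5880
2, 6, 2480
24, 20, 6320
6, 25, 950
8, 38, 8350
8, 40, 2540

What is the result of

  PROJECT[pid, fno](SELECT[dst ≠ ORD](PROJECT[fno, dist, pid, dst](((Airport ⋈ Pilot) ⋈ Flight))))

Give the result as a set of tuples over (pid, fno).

{(20, 24), (21, 14), (24, 2), (38, 8), (40, 8), (6, 2)}

Joining Airport and Pilot on hours yields {(16, 14, ATL), (16, 14, CDG), (16, 2, ATL), (16, 2, CDG), (16, 26, ATL), (16, 26, CDG), (16, 36, ATL), (16, 36, CDG), (16, 39, ATL), (16, 39, CDG), (22, 24, ATL), (22, 24, LAX), (22, 24, MIA), (22, 24, ORD), (22, 24, SEA), (22, 8, ATL), (22, 8, LAX), (22, 8, MIA), (22, 8, ORD), (22, 8, SEA)}.
Joining (Airport ⋈ Pilot) and Flight on fno yields {(16, 14, ATL, 21, 5910), (16, 14, CDG, 21, 5910), (16, 2, ATL, 24, 5880), (16, 2, ATL, 6, 2480), (16, 2, CDG, 24, 5880), (16, 2, CDG, 6, 2480), (22, 24, ATL, 20, 6320), (22, 24, LAX, 20, 6320), (22, 24, MIA, 20, 6320), (22, 24, ORD, 20, 6320), (22, 24, SEA, 20, 6320), (22, 8, ATL, 38, 8350), (22, 8, ATL, 40, 2540), (22, 8, LAX, 38, 8350), (22, 8, LAX, 40, 2540), (22, 8, MIA, 38, 8350), (22, 8, MIA, 40, 2540), (22, 8, ORD, 38, 8350), (22, 8, ORD, 40, 2540), (22, 8, SEA, 38, 8350), (22, 8, SEA, 40, 2540)}.
Projecting to fno, dist, pid, dst: {(14, 5910, 21, ATL), (14, 5910, 21, CDG), (2, 2480, 6, ATL), (2, 2480, 6, CDG), (2, 5880, 24, ATL), (2, 5880, 24, CDG), (24, 6320, 20, ATL), (24, 6320, 20, LAX), (24, 6320, 20, MIA), (24, 6320, 20, ORD), (24, 6320, 20, SEA), (8, 2540, 40, ATL), (8, 2540, 40, LAX), (8, 2540, 40, MIA), (8, 2540, 40, ORD), (8, 2540, 40, SEA), (8, 8350, 38, ATL), (8, 8350, 38, LAX), (8, 8350, 38, MIA), (8, 8350, 38, ORD), (8, 8350, 38, SEA)}
Filtering on dst ≠ ORD leaves {(14, 5910, 21, ATL), (14, 5910, 21, CDG), (2, 2480, 6, ATL), (2, 2480, 6, CDG), (2, 5880, 24, ATL), (2, 5880, 24, CDG), (24, 6320, 20, ATL), (24, 6320, 20, LAX), (24, 6320, 20, MIA), (24, 6320, 20, SEA), (8, 2540, 40, ATL), (8, 2540, 40, LAX), (8, 2540, 40, MIA), (8, 2540, 40, SEA), (8, 8350, 38, ATL), (8, 8350, 38, LAX), (8, 8350, 38, MIA), (8, 8350, 38, SEA)}.
Projecting to pid, fno (12 duplicate(s) eliminated): {(20, 24), (21, 14), (24, 2), (38, 8), (40, 8), (6, 2)}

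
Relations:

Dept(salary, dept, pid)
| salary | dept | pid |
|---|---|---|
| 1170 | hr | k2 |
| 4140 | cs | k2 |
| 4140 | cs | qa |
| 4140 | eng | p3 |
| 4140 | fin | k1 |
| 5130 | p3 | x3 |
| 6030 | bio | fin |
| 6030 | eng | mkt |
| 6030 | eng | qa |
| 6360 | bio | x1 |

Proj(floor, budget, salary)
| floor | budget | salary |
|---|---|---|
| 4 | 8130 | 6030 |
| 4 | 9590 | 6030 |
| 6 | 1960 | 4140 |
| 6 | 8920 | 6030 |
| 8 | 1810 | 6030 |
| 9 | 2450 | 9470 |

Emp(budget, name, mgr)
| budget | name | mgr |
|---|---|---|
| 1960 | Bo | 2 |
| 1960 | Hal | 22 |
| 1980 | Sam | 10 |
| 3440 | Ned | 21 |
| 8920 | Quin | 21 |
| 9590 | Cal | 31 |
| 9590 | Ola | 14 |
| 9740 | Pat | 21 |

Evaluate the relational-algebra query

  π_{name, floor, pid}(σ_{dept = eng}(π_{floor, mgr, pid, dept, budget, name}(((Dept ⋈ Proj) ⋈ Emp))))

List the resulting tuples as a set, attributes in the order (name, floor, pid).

Joining Dept and Proj on salary yields {(4140, cs, k2, 6, 1960), (4140, cs, qa, 6, 1960), (4140, eng, p3, 6, 1960), (4140, fin, k1, 6, 1960), (6030, bio, fin, 4, 8130), (6030, bio, fin, 4, 9590), (6030, bio, fin, 6, 8920), (6030, bio, fin, 8, 1810), (6030, eng, mkt, 4, 8130), (6030, eng, mkt, 4, 9590), (6030, eng, mkt, 6, 8920), (6030, eng, mkt, 8, 1810), (6030, eng, qa, 4, 8130), (6030, eng, qa, 4, 9590), (6030, eng, qa, 6, 8920), (6030, eng, qa, 8, 1810)}.
Joining (Dept ⋈ Proj) and Emp on budget yields {(4140, cs, k2, 6, 1960, Bo, 2), (4140, cs, k2, 6, 1960, Hal, 22), (4140, cs, qa, 6, 1960, Bo, 2), (4140, cs, qa, 6, 1960, Hal, 22), (4140, eng, p3, 6, 1960, Bo, 2), (4140, eng, p3, 6, 1960, Hal, 22), (4140, fin, k1, 6, 1960, Bo, 2), (4140, fin, k1, 6, 1960, Hal, 22), (6030, bio, fin, 4, 9590, Cal, 31), (6030, bio, fin, 4, 9590, Ola, 14), (6030, bio, fin, 6, 8920, Quin, 21), (6030, eng, mkt, 4, 9590, Cal, 31), (6030, eng, mkt, 4, 9590, Ola, 14), (6030, eng, mkt, 6, 8920, Quin, 21), (6030, eng, qa, 4, 9590, Cal, 31), (6030, eng, qa, 4, 9590, Ola, 14), (6030, eng, qa, 6, 8920, Quin, 21)}.
π_{floor, mgr, pid, dept, budget, name} gives {(4, 14, fin, bio, 9590, Ola), (4, 14, mkt, eng, 9590, Ola), (4, 14, qa, eng, 9590, Ola), (4, 31, fin, bio, 9590, Cal), (4, 31, mkt, eng, 9590, Cal), (4, 31, qa, eng, 9590, Cal), (6, 2, k1, fin, 1960, Bo), (6, 2, k2, cs, 1960, Bo), (6, 2, p3, eng, 1960, Bo), (6, 2, qa, cs, 1960, Bo), (6, 21, fin, bio, 8920, Quin), (6, 21, mkt, eng, 8920, Quin), (6, 21, qa, eng, 8920, Quin), (6, 22, k1, fin, 1960, Hal), (6, 22, k2, cs, 1960, Hal), (6, 22, p3, eng, 1960, Hal), (6, 22, qa, cs, 1960, Hal)}.
Filtering on dept = eng leaves {(4, 14, mkt, eng, 9590, Ola), (4, 14, qa, eng, 9590, Ola), (4, 31, mkt, eng, 9590, Cal), (4, 31, qa, eng, 9590, Cal), (6, 2, p3, eng, 1960, Bo), (6, 21, mkt, eng, 8920, Quin), (6, 21, qa, eng, 8920, Quin), (6, 22, p3, eng, 1960, Hal)}.
π_{name, floor, pid} gives {(Bo, 6, p3), (Cal, 4, mkt), (Cal, 4, qa), (Hal, 6, p3), (Ola, 4, mkt), (Ola, 4, qa), (Quin, 6, mkt), (Quin, 6, qa)}.

{(Bo, 6, p3), (Cal, 4, mkt), (Cal, 4, qa), (Hal, 6, p3), (Ola, 4, mkt), (Ola, 4, qa), (Quin, 6, mkt), (Quin, 6, qa)}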